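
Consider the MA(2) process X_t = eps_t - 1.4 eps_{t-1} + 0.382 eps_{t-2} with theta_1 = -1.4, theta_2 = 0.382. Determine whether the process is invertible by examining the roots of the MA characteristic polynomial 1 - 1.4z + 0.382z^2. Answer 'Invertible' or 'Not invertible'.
\text{Not invertible}

The MA(q) characteristic polynomial is P(z) = 1 - 1.4z + 0.382z^2.
Invertibility requires all roots to lie outside the unit circle, i.e. |z| > 1 for every root.
Set 1 + (-1.4) z + (0.382) z^2 = 0, i.e. a z^2 + b z + c = 0 with a = 0.382, b = -1.4, c = 1.
Discriminant D = b^2 - 4ac = (-1.4)^2 - 4*(0.382)*1 = 1.96 - (1.528) = 0.432.
D >= 0, so the roots are real: z = (-b +/- sqrt(D)) / (2a) = (1.4 +/- 0.657267) / (0.764).
  z_1 = (1.4 + 0.657267) / (0.764) = 2.6928,   |z_1| = 2.6928.
  z_2 = (1.4 - 0.657267) / (0.764) = 0.9722,   |z_2| = 0.9722.
Moduli of all roots: 2.6928, 0.9722.
All moduli strictly greater than 1? No.
Verdict: Not invertible.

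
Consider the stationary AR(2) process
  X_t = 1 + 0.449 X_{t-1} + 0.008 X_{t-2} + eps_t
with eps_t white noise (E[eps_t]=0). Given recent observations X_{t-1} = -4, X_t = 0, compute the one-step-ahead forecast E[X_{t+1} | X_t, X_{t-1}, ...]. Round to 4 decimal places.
E[X_{t+1} \mid \mathcal F_t] = 0.9680

For an AR(p) model X_t = c + sum_i phi_i X_{t-i} + eps_t, the
one-step-ahead conditional mean is
  E[X_{t+1} | X_t, ...] = c + sum_i phi_i X_{t+1-i}.
Substitute known values:
  E[X_{t+1} | ...] = 1 + (0.449) * (0) + (0.008) * (-4)
                   = 0.9680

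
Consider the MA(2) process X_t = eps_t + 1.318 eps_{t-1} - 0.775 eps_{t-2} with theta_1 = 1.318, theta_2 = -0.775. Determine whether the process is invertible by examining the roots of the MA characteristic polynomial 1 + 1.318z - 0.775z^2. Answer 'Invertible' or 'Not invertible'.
\text{Not invertible}

The MA(q) characteristic polynomial is P(z) = 1 + 1.318z - 0.775z^2.
Invertibility requires all roots to lie outside the unit circle, i.e. |z| > 1 for every root.
Set 1 + (1.318) z + (-0.775) z^2 = 0, i.e. a z^2 + b z + c = 0 with a = -0.775, b = 1.318, c = 1.
Discriminant D = b^2 - 4ac = (1.318)^2 - 4*(-0.775)*1 = 1.737124 - (-3.1) = 4.837124.
D >= 0, so the roots are real: z = (-b +/- sqrt(D)) / (2a) = (-1.318 +/- 2.199346) / (-1.55).
  z_1 = (-1.318 + 2.199346) / (-1.55) = -0.5686,   |z_1| = 0.5686.
  z_2 = (-1.318 - 2.199346) / (-1.55) = 2.2693,   |z_2| = 2.2693.
Moduli of all roots: 0.5686, 2.2693.
All moduli strictly greater than 1? No.
Verdict: Not invertible.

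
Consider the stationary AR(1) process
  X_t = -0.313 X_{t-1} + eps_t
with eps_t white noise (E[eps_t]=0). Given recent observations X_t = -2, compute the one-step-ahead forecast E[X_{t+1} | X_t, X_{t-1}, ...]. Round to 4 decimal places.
E[X_{t+1} \mid \mathcal F_t] = 0.6260

For an AR(p) model X_t = c + sum_i phi_i X_{t-i} + eps_t, the
one-step-ahead conditional mean is
  E[X_{t+1} | X_t, ...] = c + sum_i phi_i X_{t+1-i}.
Substitute known values:
  E[X_{t+1} | ...] = (-0.313) * (-2)
                   = 0.6260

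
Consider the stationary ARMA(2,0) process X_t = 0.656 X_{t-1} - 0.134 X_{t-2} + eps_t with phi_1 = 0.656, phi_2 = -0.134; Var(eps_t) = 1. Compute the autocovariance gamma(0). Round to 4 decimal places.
\gamma(0) = 1.5304

Multiply the model equation by X_{t-k} and take expectations. With theta_0 = psi_0 = 1 and psi_j the MA(infinity) weights, this gives
  gamma(k) - sum_i phi_i gamma(k-i) = c_k,
  c_k = sigma^2 * sum_{j=k..q} theta_j psi_{j-k}   (c_k = 0 for k > q),
using gamma(-m) = gamma(m).
Pure AR (q = 0): c_0 = sigma^2 = 1, c_k = 0 for k >= 1.
Equations for k = 0, 1, 2 (AR order 2, c_2 = 0):
  (E0) gamma(0) = phi_1 gamma(1) + phi_2 gamma(2) + c_0
  (E1) gamma(1) = phi_1 gamma(0) + phi_2 gamma(1) + c_1
  (E2) gamma(2) = phi_1 gamma(1) + phi_2 gamma(0)
From (E1): gamma(1) = A gamma(0) + B with
  A = phi_1 / (1 - phi_2) = 0.656 / 1.134 = 0.578483,   B = c_1 / (1 - phi_2) = 0 / 1.134 = 0.
Insert (E2) into (E0): gamma(0) (1 - phi_2^2) = phi_1 (1 + phi_2) gamma(1) + c_0.
  phi_1 (1 + phi_2) = (0.656)(0.866) = 0.568096,   1 - phi_2^2 = 0.982044.
Replace gamma(1) by A gamma(0) + B and collect gamma(0):
  gamma(0) [0.982044 - (0.568096)(0.578483)] = c_0 = 1
  gamma(0) * 0.65341 = 1
  gamma(0) = 1 / 0.65341 = 1.530433.
Therefore gamma(0) = 1.5304 (to 4 decimal places).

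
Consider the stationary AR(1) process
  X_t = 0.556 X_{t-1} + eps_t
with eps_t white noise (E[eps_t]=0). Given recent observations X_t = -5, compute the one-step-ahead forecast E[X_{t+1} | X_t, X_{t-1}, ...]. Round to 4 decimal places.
E[X_{t+1} \mid \mathcal F_t] = -2.7800

For an AR(p) model X_t = c + sum_i phi_i X_{t-i} + eps_t, the
one-step-ahead conditional mean is
  E[X_{t+1} | X_t, ...] = c + sum_i phi_i X_{t+1-i}.
Substitute known values:
  E[X_{t+1} | ...] = (0.556) * (-5)
                   = -2.7800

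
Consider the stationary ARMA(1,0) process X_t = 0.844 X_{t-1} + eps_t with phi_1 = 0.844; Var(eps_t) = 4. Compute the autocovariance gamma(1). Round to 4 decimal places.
\gamma(1) = 11.7359

Multiply the model equation by X_{t-k} and take expectations. With theta_0 = psi_0 = 1 and psi_j the MA(infinity) weights, this gives
  gamma(k) - sum_i phi_i gamma(k-i) = c_k,
  c_k = sigma^2 * sum_{j=k..q} theta_j psi_{j-k}   (c_k = 0 for k > q),
using gamma(-m) = gamma(m).
Pure AR (q = 0): c_0 = sigma^2 = 4, c_k = 0 for k >= 1.
Equations for k = 0 and k = 1 (AR order 1):
  gamma(0) = phi_1 gamma(1) + c_0
  gamma(1) = phi_1 gamma(0) + c_1
Substituting the second into the first: gamma(0) (1 - phi_1^2) = c_0 + phi_1 c_1, so
  gamma(0) = c_0 / (1 - phi_1^2) = 4 / (1 - (0.844)^2) = 4 / 0.287664 = 13.905112.
  gamma(1) = phi_1 gamma(0) = (0.844)(13.905112) = 11.735914.
Therefore gamma(1) = 11.7359 (to 4 decimal places).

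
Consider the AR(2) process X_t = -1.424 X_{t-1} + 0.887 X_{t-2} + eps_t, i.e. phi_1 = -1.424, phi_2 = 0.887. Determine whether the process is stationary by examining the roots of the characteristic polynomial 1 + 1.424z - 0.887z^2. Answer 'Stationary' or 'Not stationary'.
\text{Not stationary}

The AR(p) characteristic polynomial is P(z) = 1 + 1.424z - 0.887z^2.
Stationarity requires all roots to lie outside the unit circle, i.e. |z| > 1 for every root.
Set 1 + (1.424) z + (-0.887) z^2 = 0, i.e. a z^2 + b z + c = 0 with a = -0.887, b = 1.424, c = 1.
Discriminant D = b^2 - 4ac = (1.424)^2 - 4*(-0.887)*1 = 2.027776 - (-3.548) = 5.575776.
D >= 0, so the roots are real: z = (-b +/- sqrt(D)) / (2a) = (-1.424 +/- 2.361308) / (-1.774).
  z_1 = (-1.424 + 2.361308) / (-1.774) = -0.5284,   |z_1| = 0.5284.
  z_2 = (-1.424 - 2.361308) / (-1.774) = 2.1338,   |z_2| = 2.1338.
Moduli of all roots: 0.5284, 2.1338.
All moduli strictly greater than 1? No.
Verdict: Not stationary.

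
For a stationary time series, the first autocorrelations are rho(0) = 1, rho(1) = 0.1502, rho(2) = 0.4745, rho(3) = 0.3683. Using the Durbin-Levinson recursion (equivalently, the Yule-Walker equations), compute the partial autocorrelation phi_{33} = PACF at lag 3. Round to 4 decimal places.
\phi_{33} = 0.3390

The PACF at lag k is phi_{kk}, the last component of the solution
to the Yule-Walker system G_k phi = r_k where
  (G_k)_{ij} = rho(|i - j|), (r_k)_i = rho(i), i,j = 1..k.
Equivalently, Durbin-Levinson gives phi_{kk} iteratively:
  phi_{11} = rho(1)
  phi_{kk} = [rho(k) - sum_{j=1..k-1} phi_{k-1,j} rho(k-j)]
            / [1 - sum_{j=1..k-1} phi_{k-1,j} rho(j)],
  phi_{k,j} = phi_{k-1,j} - phi_{kk} phi_{k-1,k-j},  j = 1..k-1.
Step k = 1:
  phi_11 = rho(1) = 0.1502.
Step k = 2:
  phi_22 = [rho(2) - phi_11 rho(1)] / [1 - phi_11 rho(1)] = [0.4745 - (0.1502)(0.1502)] / [1 - (0.1502)(0.1502)]
         = 0.45193996 / 0.97743996 = 0.462371.
  Update: phi_21 = phi_11 - phi_22 phi_11 = 0.1502 - (0.462371)(0.1502) = 0.080752.
Step k = 3:
  phi_33 = [rho(3) - phi_21 rho(2) - phi_22 rho(1)] / [1 - phi_21 rho(1) - phi_22 rho(2)]
    numerator   = 0.3683 - (0.080752)(0.4745) - (0.462371)(0.1502) = 0.26053511
    denominator = 1 - (0.080752)(0.1502) - (0.462371)(0.4745) = 0.768476
  phi_33 = 0.26053511 / 0.768476 = 0.339.
Therefore phi_{33} = 0.3390.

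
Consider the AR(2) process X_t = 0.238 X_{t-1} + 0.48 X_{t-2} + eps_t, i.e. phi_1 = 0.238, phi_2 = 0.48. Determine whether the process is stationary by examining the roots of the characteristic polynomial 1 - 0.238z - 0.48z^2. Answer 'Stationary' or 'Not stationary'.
\text{Stationary}

The AR(p) characteristic polynomial is P(z) = 1 - 0.238z - 0.48z^2.
Stationarity requires all roots to lie outside the unit circle, i.e. |z| > 1 for every root.
Set 1 + (-0.238) z + (-0.48) z^2 = 0, i.e. a z^2 + b z + c = 0 with a = -0.48, b = -0.238, c = 1.
Discriminant D = b^2 - 4ac = (-0.238)^2 - 4*(-0.48)*1 = 0.056644 - (-1.92) = 1.976644.
D >= 0, so the roots are real: z = (-b +/- sqrt(D)) / (2a) = (0.238 +/- 1.405932) / (-0.96).
  z_1 = (0.238 + 1.405932) / (-0.96) = -1.7124,   |z_1| = 1.7124.
  z_2 = (0.238 - 1.405932) / (-0.96) = 1.2166,   |z_2| = 1.2166.
Moduli of all roots: 1.7124, 1.2166.
All moduli strictly greater than 1? Yes.
Verdict: Stationary.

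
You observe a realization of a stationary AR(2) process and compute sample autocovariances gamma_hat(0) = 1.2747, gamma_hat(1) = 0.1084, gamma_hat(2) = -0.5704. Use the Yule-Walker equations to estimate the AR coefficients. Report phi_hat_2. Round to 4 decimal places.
\hat\phi_{2} = -0.4580

The Yule-Walker equations for an AR(p) process read, in matrix form,
  Gamma_p phi = r_p,   with   (Gamma_p)_{ij} = gamma(|i - j|),
                       (r_p)_i = gamma(i),   i,j = 1..p.
Substitute the sample gammas (Toeplitz matrix and right-hand side of size 2):
  Gamma_p = [[1.2747, 0.1084], [0.1084, 1.2747]]
  r_p     = [0.1084, -0.5704]
Written out:
  1.2747 phi_1 + 0.1084 phi_2 = 0.1084
  0.1084 phi_1 + 1.2747 phi_2 = -0.5704
Solve by Cramer's rule:
  det = gamma(0)^2 - gamma(1)^2 = (1.2747)^2 - (0.1084)^2 = 1.62486009 - 0.01175056 = 1.61310953
  phi_hat_1 = [gamma(1) gamma(0) - gamma(1) gamma(2)] / det = [(0.1084)(1.2747) - (0.1084)(-0.5704)] / 1.61310953 = 0.20000884 / 1.61310953 = 0.124
  phi_hat_2 = [gamma(0) gamma(2) - gamma(1)^2] / det = [(1.2747)(-0.5704) - (0.1084)^2] / 1.61310953 = -0.73883944 / 1.61310953 = -0.458
So phi_hat = [0.1240, -0.4580].
Therefore phi_hat_2 = -0.4580.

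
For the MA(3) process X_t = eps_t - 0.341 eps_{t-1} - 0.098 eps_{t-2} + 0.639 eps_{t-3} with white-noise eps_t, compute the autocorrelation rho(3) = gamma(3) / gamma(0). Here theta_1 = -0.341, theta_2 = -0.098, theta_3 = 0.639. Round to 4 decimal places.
\rho(3) = 0.4165

For an MA(q) process with theta_0 = 1, the autocovariance is
  gamma(k) = sigma^2 * sum_{i=0..q-k} theta_i * theta_{i+k},
and rho(k) = gamma(k) / gamma(0). Sigma^2 cancels.
  numerator   = (1)*(0.639) = 0.639.
  denominator = (1)^2 + (-0.341)^2 + (-0.098)^2 + (0.639)^2 = 1.534206.
  rho(3) = 0.639 / 1.534206 = 0.4165.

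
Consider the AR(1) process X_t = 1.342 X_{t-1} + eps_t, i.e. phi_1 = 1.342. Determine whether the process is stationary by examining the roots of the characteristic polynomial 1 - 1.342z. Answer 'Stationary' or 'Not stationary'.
\text{Not stationary}

The AR(p) characteristic polynomial is P(z) = 1 - 1.342z.
Stationarity requires all roots to lie outside the unit circle, i.e. |z| > 1 for every root.
This is linear in z: 1 + (-1.342) z = 0  =>  z = -1/(-1.342) = 0.745156,  |z| = 0.745156.
Moduli of all roots: 0.7452.
All moduli strictly greater than 1? No.
Verdict: Not stationary.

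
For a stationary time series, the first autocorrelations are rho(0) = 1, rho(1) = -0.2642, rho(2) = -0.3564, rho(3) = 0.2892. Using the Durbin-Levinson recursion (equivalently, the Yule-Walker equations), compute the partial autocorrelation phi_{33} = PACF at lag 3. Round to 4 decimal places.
\phi_{33} = 0.0420

The PACF at lag k is phi_{kk}, the last component of the solution
to the Yule-Walker system G_k phi = r_k where
  (G_k)_{ij} = rho(|i - j|), (r_k)_i = rho(i), i,j = 1..k.
Equivalently, Durbin-Levinson gives phi_{kk} iteratively:
  phi_{11} = rho(1)
  phi_{kk} = [rho(k) - sum_{j=1..k-1} phi_{k-1,j} rho(k-j)]
            / [1 - sum_{j=1..k-1} phi_{k-1,j} rho(j)],
  phi_{k,j} = phi_{k-1,j} - phi_{kk} phi_{k-1,k-j},  j = 1..k-1.
Step k = 1:
  phi_11 = rho(1) = -0.2642.
Step k = 2:
  phi_22 = [rho(2) - phi_11 rho(1)] / [1 - phi_11 rho(1)] = [-0.3564 - (-0.2642)(-0.2642)] / [1 - (-0.2642)(-0.2642)]
         = -0.42620164 / 0.93019836 = -0.458184.
  Update: phi_21 = phi_11 - phi_22 phi_11 = -0.2642 - (-0.458184)(-0.2642) = -0.385252.
Step k = 3:
  phi_33 = [rho(3) - phi_21 rho(2) - phi_22 rho(1)] / [1 - phi_21 rho(1) - phi_22 rho(2)]
    numerator   = 0.2892 - (-0.385252)(-0.3564) - (-0.458184)(-0.2642) = 0.03084404
    denominator = 1 - (-0.385252)(-0.2642) - (-0.458184)(-0.3564) = 0.73491976
  phi_33 = 0.03084404 / 0.73491976 = 0.042.
Therefore phi_{33} = 0.0420.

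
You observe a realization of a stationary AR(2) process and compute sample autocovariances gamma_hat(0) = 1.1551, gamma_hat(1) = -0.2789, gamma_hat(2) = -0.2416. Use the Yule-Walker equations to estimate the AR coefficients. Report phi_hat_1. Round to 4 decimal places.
\hat\phi_{1} = -0.3100

The Yule-Walker equations for an AR(p) process read, in matrix form,
  Gamma_p phi = r_p,   with   (Gamma_p)_{ij} = gamma(|i - j|),
                       (r_p)_i = gamma(i),   i,j = 1..p.
Substitute the sample gammas (Toeplitz matrix and right-hand side of size 2):
  Gamma_p = [[1.1551, -0.2789], [-0.2789, 1.1551]]
  r_p     = [-0.2789, -0.2416]
Written out:
  1.1551 phi_1 - 0.2789 phi_2 = -0.2789
  -0.2789 phi_1 + 1.1551 phi_2 = -0.2416
Solve by Cramer's rule:
  det = gamma(0)^2 - gamma(1)^2 = (1.1551)^2 - (-0.2789)^2 = 1.33425601 - 0.07778521 = 1.2564708
  phi_hat_1 = [gamma(1) gamma(0) - gamma(1) gamma(2)] / det = [(-0.2789)(1.1551) - (-0.2789)(-0.2416)] / 1.2564708 = -0.38953963 / 1.2564708 = -0.31
  phi_hat_2 = [gamma(0) gamma(2) - gamma(1)^2] / det = [(1.1551)(-0.2416) - (-0.2789)^2] / 1.2564708 = -0.35685737 / 1.2564708 = -0.284
So phi_hat = [-0.3100, -0.2840].
Therefore phi_hat_1 = -0.3100.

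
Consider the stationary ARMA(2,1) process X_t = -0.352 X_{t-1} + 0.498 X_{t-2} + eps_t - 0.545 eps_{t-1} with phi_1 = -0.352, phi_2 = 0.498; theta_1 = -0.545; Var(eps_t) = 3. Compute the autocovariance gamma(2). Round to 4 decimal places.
\gamma(2) = 13.1958

Multiply the model equation by X_{t-k} and take expectations. With theta_0 = psi_0 = 1 and psi_j the MA(infinity) weights, this gives
  gamma(k) - sum_i phi_i gamma(k-i) = c_k,
  c_k = sigma^2 * sum_{j=k..q} theta_j psi_{j-k}   (c_k = 0 for k > q),
using gamma(-m) = gamma(m).
psi-weights needed (psi_j = theta_j + sum_i phi_i psi_{j-i}):
  psi_1 = theta_1 + phi_1 = -0.545 + (-0.352) = -0.897
Right-hand sides:
  c_0 = sigma^2 (1 + theta_1 psi_1) = 3 * (1 + (-0.545)(-0.897)) = 3 * 1.488865 = 4.466595
  c_1 = sigma^2 theta_1 = 3 * (-0.545) = -1.635
  c_2 = 0
Equations for k = 0, 1, 2 (AR order 2, c_2 = 0):
  (E0) gamma(0) = phi_1 gamma(1) + phi_2 gamma(2) + c_0
  (E1) gamma(1) = phi_1 gamma(0) + phi_2 gamma(1) + c_1
  (E2) gamma(2) = phi_1 gamma(1) + phi_2 gamma(0)
From (E1): gamma(1) = A gamma(0) + B with
  A = phi_1 / (1 - phi_2) = -0.352 / 0.502 = -0.701195,   B = c_1 / (1 - phi_2) = -1.635 / 0.502 = -3.256972.
Insert (E2) into (E0): gamma(0) (1 - phi_2^2) = phi_1 (1 + phi_2) gamma(1) + c_0.
  phi_1 (1 + phi_2) = (-0.352)(1.498) = -0.527296,   1 - phi_2^2 = 0.751996.
Replace gamma(1) by A gamma(0) + B and collect gamma(0):
  gamma(0) [0.751996 - (-0.527296)(-0.701195)] = (-0.527296)(-3.256972) + 4.466595
  gamma(0) * 0.382259 = 6.183983
  gamma(0) = 6.183983 / 0.382259 = 16.177488.
  gamma(1) = A gamma(0) + B = (-0.701195)(16.177488) + (-3.256972) = -14.600549.
  gamma(2) = phi_1 gamma(1) + phi_2 gamma(0) = (-0.352)(-14.600549) + (0.498)(16.177488) = 13.195782.
Therefore gamma(2) = 13.1958 (to 4 decimal places).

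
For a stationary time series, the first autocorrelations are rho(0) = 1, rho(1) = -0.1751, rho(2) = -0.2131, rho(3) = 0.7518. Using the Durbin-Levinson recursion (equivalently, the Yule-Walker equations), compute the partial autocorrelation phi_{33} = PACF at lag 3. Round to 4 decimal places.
\phi_{33} = 0.7280

The PACF at lag k is phi_{kk}, the last component of the solution
to the Yule-Walker system G_k phi = r_k where
  (G_k)_{ij} = rho(|i - j|), (r_k)_i = rho(i), i,j = 1..k.
Equivalently, Durbin-Levinson gives phi_{kk} iteratively:
  phi_{11} = rho(1)
  phi_{kk} = [rho(k) - sum_{j=1..k-1} phi_{k-1,j} rho(k-j)]
            / [1 - sum_{j=1..k-1} phi_{k-1,j} rho(j)],
  phi_{k,j} = phi_{k-1,j} - phi_{kk} phi_{k-1,k-j},  j = 1..k-1.
Step k = 1:
  phi_11 = rho(1) = -0.1751.
Step k = 2:
  phi_22 = [rho(2) - phi_11 rho(1)] / [1 - phi_11 rho(1)] = [-0.2131 - (-0.1751)(-0.1751)] / [1 - (-0.1751)(-0.1751)]
         = -0.24376001 / 0.96933999 = -0.25147.
  Update: phi_21 = phi_11 - phi_22 phi_11 = -0.1751 - (-0.25147)(-0.1751) = -0.219132.
Step k = 3:
  phi_33 = [rho(3) - phi_21 rho(2) - phi_22 rho(1)] / [1 - phi_21 rho(1) - phi_22 rho(2)]
    numerator   = 0.7518 - (-0.219132)(-0.2131) - (-0.25147)(-0.1751) = 0.66107047
    denominator = 1 - (-0.219132)(-0.1751) - (-0.25147)(-0.2131) = 0.90804164
  phi_33 = 0.66107047 / 0.90804164 = 0.728.
Therefore phi_{33} = 0.7280.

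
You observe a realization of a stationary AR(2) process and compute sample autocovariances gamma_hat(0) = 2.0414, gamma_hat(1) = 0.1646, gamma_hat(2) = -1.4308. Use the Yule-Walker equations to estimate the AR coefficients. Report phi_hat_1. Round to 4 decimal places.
\hat\phi_{1} = 0.1380

The Yule-Walker equations for an AR(p) process read, in matrix form,
  Gamma_p phi = r_p,   with   (Gamma_p)_{ij} = gamma(|i - j|),
                       (r_p)_i = gamma(i),   i,j = 1..p.
Substitute the sample gammas (Toeplitz matrix and right-hand side of size 2):
  Gamma_p = [[2.0414, 0.1646], [0.1646, 2.0414]]
  r_p     = [0.1646, -1.4308]
Written out:
  2.0414 phi_1 + 0.1646 phi_2 = 0.1646
  0.1646 phi_1 + 2.0414 phi_2 = -1.4308
Solve by Cramer's rule:
  det = gamma(0)^2 - gamma(1)^2 = (2.0414)^2 - (0.1646)^2 = 4.16731396 - 0.02709316 = 4.1402208
  phi_hat_1 = [gamma(1) gamma(0) - gamma(1) gamma(2)] / det = [(0.1646)(2.0414) - (0.1646)(-1.4308)] / 4.1402208 = 0.57152412 / 4.1402208 = 0.138
  phi_hat_2 = [gamma(0) gamma(2) - gamma(1)^2] / det = [(2.0414)(-1.4308) - (0.1646)^2] / 4.1402208 = -2.94792828 / 4.1402208 = -0.712
So phi_hat = [0.1380, -0.7120].
Therefore phi_hat_1 = 0.1380.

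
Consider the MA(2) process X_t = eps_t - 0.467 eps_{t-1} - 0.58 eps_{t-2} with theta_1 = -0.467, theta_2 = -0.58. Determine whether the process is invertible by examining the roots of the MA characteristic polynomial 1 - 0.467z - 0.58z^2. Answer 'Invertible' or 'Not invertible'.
\text{Not invertible}

The MA(q) characteristic polynomial is P(z) = 1 - 0.467z - 0.58z^2.
Invertibility requires all roots to lie outside the unit circle, i.e. |z| > 1 for every root.
Set 1 + (-0.467) z + (-0.58) z^2 = 0, i.e. a z^2 + b z + c = 0 with a = -0.58, b = -0.467, c = 1.
Discriminant D = b^2 - 4ac = (-0.467)^2 - 4*(-0.58)*1 = 0.218089 - (-2.32) = 2.538089.
D >= 0, so the roots are real: z = (-b +/- sqrt(D)) / (2a) = (0.467 +/- 1.593138) / (-1.16).
  z_1 = (0.467 + 1.593138) / (-1.16) = -1.776,   |z_1| = 1.776.
  z_2 = (0.467 - 1.593138) / (-1.16) = 0.9708,   |z_2| = 0.9708.
Moduli of all roots: 1.7760, 0.9708.
All moduli strictly greater than 1? No.
Verdict: Not invertible.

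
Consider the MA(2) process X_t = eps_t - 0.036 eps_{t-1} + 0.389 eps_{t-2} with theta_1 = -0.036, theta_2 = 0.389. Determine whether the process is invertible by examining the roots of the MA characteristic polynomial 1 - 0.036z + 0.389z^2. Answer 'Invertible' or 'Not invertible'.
\text{Invertible}

The MA(q) characteristic polynomial is P(z) = 1 - 0.036z + 0.389z^2.
Invertibility requires all roots to lie outside the unit circle, i.e. |z| > 1 for every root.
Set 1 + (-0.036) z + (0.389) z^2 = 0, i.e. a z^2 + b z + c = 0 with a = 0.389, b = -0.036, c = 1.
Discriminant D = b^2 - 4ac = (-0.036)^2 - 4*(0.389)*1 = 0.001296 - (1.556) = -1.554704.
D < 0, so the roots are the complex-conjugate pair z = (-b +/- i sqrt(-D)) / (2a) = 0.0463 +/- 1.6027i.
For a conjugate pair |z|^2 = z * conj(z) = (product of roots) = c/a = 1/(0.389) = 2.570694, so |z| = sqrt(2.570694) = 1.6033 for both roots.
Moduli of all roots: 1.6033, 1.6033.
All moduli strictly greater than 1? Yes.
Verdict: Invertible.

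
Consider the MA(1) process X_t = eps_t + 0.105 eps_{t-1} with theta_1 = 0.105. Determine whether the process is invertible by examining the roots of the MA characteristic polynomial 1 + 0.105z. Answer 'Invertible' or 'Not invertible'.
\text{Invertible}

The MA(q) characteristic polynomial is P(z) = 1 + 0.105z.
Invertibility requires all roots to lie outside the unit circle, i.e. |z| > 1 for every root.
This is linear in z: 1 + (0.105) z = 0  =>  z = -1/(0.105) = -9.52381,  |z| = 9.52381.
Moduli of all roots: 9.5238.
All moduli strictly greater than 1? Yes.
Verdict: Invertible.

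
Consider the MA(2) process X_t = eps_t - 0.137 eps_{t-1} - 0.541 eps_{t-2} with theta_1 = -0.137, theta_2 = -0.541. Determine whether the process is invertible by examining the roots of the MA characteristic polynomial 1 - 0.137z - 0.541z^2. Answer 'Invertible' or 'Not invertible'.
\text{Invertible}

The MA(q) characteristic polynomial is P(z) = 1 - 0.137z - 0.541z^2.
Invertibility requires all roots to lie outside the unit circle, i.e. |z| > 1 for every root.
Set 1 + (-0.137) z + (-0.541) z^2 = 0, i.e. a z^2 + b z + c = 0 with a = -0.541, b = -0.137, c = 1.
Discriminant D = b^2 - 4ac = (-0.137)^2 - 4*(-0.541)*1 = 0.018769 - (-2.164) = 2.182769.
D >= 0, so the roots are real: z = (-b +/- sqrt(D)) / (2a) = (0.137 +/- 1.47742) / (-1.082).
  z_1 = (0.137 + 1.47742) / (-1.082) = -1.4921,   |z_1| = 1.4921.
  z_2 = (0.137 - 1.47742) / (-1.082) = 1.2388,   |z_2| = 1.2388.
Moduli of all roots: 1.4921, 1.2388.
All moduli strictly greater than 1? Yes.
Verdict: Invertible.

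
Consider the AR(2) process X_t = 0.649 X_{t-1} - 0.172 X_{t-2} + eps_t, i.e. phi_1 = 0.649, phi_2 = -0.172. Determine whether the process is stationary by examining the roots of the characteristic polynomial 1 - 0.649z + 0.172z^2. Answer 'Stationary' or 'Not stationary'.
\text{Stationary}

The AR(p) characteristic polynomial is P(z) = 1 - 0.649z + 0.172z^2.
Stationarity requires all roots to lie outside the unit circle, i.e. |z| > 1 for every root.
Set 1 + (-0.649) z + (0.172) z^2 = 0, i.e. a z^2 + b z + c = 0 with a = 0.172, b = -0.649, c = 1.
Discriminant D = b^2 - 4ac = (-0.649)^2 - 4*(0.172)*1 = 0.421201 - (0.688) = -0.266799.
D < 0, so the roots are the complex-conjugate pair z = (-b +/- i sqrt(-D)) / (2a) = 1.8866 +/- 1.5015i.
For a conjugate pair |z|^2 = z * conj(z) = (product of roots) = c/a = 1/(0.172) = 5.813953, so |z| = sqrt(5.813953) = 2.4112 for both roots.
Moduli of all roots: 2.4112, 2.4112.
All moduli strictly greater than 1? Yes.
Verdict: Stationary.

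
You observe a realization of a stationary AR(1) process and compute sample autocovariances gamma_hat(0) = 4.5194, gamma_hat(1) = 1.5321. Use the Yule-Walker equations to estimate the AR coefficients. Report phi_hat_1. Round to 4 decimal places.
\hat\phi_{1} = 0.3390

The Yule-Walker equations for an AR(p) process read, in matrix form,
  Gamma_p phi = r_p,   with   (Gamma_p)_{ij} = gamma(|i - j|),
                       (r_p)_i = gamma(i),   i,j = 1..p.
Substitute the sample gammas (Toeplitz matrix and right-hand side of size 1):
  Gamma_p = [[4.5194]]
  r_p     = [1.5321]
With p = 1 this is the single equation gamma(0) phi_1 = gamma(1):
  phi_hat_1 = gamma(1) / gamma(0) = 1.5321 / 4.5194 = 0.3390.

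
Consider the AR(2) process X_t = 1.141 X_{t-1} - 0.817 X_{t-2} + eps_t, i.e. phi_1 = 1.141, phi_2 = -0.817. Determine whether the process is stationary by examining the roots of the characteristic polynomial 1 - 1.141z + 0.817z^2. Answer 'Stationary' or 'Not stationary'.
\text{Stationary}

The AR(p) characteristic polynomial is P(z) = 1 - 1.141z + 0.817z^2.
Stationarity requires all roots to lie outside the unit circle, i.e. |z| > 1 for every root.
Set 1 + (-1.141) z + (0.817) z^2 = 0, i.e. a z^2 + b z + c = 0 with a = 0.817, b = -1.141, c = 1.
Discriminant D = b^2 - 4ac = (-1.141)^2 - 4*(0.817)*1 = 1.301881 - (3.268) = -1.966119.
D < 0, so the roots are the complex-conjugate pair z = (-b +/- i sqrt(-D)) / (2a) = 0.6983 +/- 0.8581i.
For a conjugate pair |z|^2 = z * conj(z) = (product of roots) = c/a = 1/(0.817) = 1.22399, so |z| = sqrt(1.22399) = 1.1063 for both roots.
Moduli of all roots: 1.1063, 1.1063.
All moduli strictly greater than 1? Yes.
Verdict: Stationary.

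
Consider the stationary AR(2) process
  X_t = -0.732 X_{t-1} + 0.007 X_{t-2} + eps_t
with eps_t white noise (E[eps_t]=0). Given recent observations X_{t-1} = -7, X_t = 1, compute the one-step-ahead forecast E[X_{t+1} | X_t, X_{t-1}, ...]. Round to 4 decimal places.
E[X_{t+1} \mid \mathcal F_t] = -0.7810

For an AR(p) model X_t = c + sum_i phi_i X_{t-i} + eps_t, the
one-step-ahead conditional mean is
  E[X_{t+1} | X_t, ...] = c + sum_i phi_i X_{t+1-i}.
Substitute known values:
  E[X_{t+1} | ...] = (-0.732) * (1) + (0.007) * (-7)
                   = -0.7810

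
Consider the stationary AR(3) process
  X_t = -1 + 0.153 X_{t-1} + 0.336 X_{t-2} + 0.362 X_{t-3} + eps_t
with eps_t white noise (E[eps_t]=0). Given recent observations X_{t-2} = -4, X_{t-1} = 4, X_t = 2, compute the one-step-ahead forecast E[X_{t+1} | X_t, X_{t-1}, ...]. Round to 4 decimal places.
E[X_{t+1} \mid \mathcal F_t] = -0.7980

For an AR(p) model X_t = c + sum_i phi_i X_{t-i} + eps_t, the
one-step-ahead conditional mean is
  E[X_{t+1} | X_t, ...] = c + sum_i phi_i X_{t+1-i}.
Substitute known values:
  E[X_{t+1} | ...] = -1 + (0.153) * (2) + (0.336) * (4) + (0.362) * (-4)
                   = -0.7980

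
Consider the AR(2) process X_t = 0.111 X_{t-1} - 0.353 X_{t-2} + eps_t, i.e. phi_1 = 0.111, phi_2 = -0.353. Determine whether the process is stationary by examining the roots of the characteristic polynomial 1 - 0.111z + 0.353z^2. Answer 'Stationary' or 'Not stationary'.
\text{Stationary}

The AR(p) characteristic polynomial is P(z) = 1 - 0.111z + 0.353z^2.
Stationarity requires all roots to lie outside the unit circle, i.e. |z| > 1 for every root.
Set 1 + (-0.111) z + (0.353) z^2 = 0, i.e. a z^2 + b z + c = 0 with a = 0.353, b = -0.111, c = 1.
Discriminant D = b^2 - 4ac = (-0.111)^2 - 4*(0.353)*1 = 0.012321 - (1.412) = -1.399679.
D < 0, so the roots are the complex-conjugate pair z = (-b +/- i sqrt(-D)) / (2a) = 0.1572 +/- 1.6758i.
For a conjugate pair |z|^2 = z * conj(z) = (product of roots) = c/a = 1/(0.353) = 2.832861, so |z| = sqrt(2.832861) = 1.6831 for both roots.
Moduli of all roots: 1.6831, 1.6831.
All moduli strictly greater than 1? Yes.
Verdict: Stationary.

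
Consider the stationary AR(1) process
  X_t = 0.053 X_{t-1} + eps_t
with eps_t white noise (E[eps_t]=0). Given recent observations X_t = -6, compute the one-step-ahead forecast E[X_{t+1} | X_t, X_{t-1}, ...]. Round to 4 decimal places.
E[X_{t+1} \mid \mathcal F_t] = -0.3180

For an AR(p) model X_t = c + sum_i phi_i X_{t-i} + eps_t, the
one-step-ahead conditional mean is
  E[X_{t+1} | X_t, ...] = c + sum_i phi_i X_{t+1-i}.
Substitute known values:
  E[X_{t+1} | ...] = (0.053) * (-6)
                   = -0.3180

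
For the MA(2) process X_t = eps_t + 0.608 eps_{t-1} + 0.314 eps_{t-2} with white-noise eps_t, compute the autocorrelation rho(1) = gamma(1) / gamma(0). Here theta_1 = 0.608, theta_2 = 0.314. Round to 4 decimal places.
\rho(1) = 0.5441

For an MA(q) process with theta_0 = 1, the autocovariance is
  gamma(k) = sigma^2 * sum_{i=0..q-k} theta_i * theta_{i+k},
and rho(k) = gamma(k) / gamma(0). Sigma^2 cancels.
  numerator   = (1)*(0.608) + (0.608)*(0.314) = 0.798912.
  denominator = (1)^2 + (0.608)^2 + (0.314)^2 = 1.46826.
  rho(1) = 0.798912 / 1.46826 = 0.5441.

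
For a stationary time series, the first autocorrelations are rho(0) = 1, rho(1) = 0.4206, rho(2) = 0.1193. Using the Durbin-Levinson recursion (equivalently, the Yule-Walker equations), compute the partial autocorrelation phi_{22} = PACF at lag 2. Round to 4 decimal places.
\phi_{22} = -0.0700

The PACF at lag k is phi_{kk}, the last component of the solution
to the Yule-Walker system G_k phi = r_k where
  (G_k)_{ij} = rho(|i - j|), (r_k)_i = rho(i), i,j = 1..k.
Equivalently, Durbin-Levinson gives phi_{kk} iteratively:
  phi_{11} = rho(1)
  phi_{kk} = [rho(k) - sum_{j=1..k-1} phi_{k-1,j} rho(k-j)]
            / [1 - sum_{j=1..k-1} phi_{k-1,j} rho(j)],
  phi_{k,j} = phi_{k-1,j} - phi_{kk} phi_{k-1,k-j},  j = 1..k-1.
Step k = 1:
  phi_11 = rho(1) = 0.4206.
Step k = 2:
  phi_22 = [rho(2) - phi_11 rho(1)] / [1 - phi_11 rho(1)] = [0.1193 - (0.4206)(0.4206)] / [1 - (0.4206)(0.4206)]
         = -0.05760436 / 0.82309564 = -0.07.
Therefore phi_{22} = -0.0700.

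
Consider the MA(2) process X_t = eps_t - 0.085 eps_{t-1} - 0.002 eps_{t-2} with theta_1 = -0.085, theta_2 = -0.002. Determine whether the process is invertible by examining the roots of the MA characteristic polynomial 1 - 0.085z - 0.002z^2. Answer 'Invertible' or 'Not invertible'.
\text{Invertible}

The MA(q) characteristic polynomial is P(z) = 1 - 0.085z - 0.002z^2.
Invertibility requires all roots to lie outside the unit circle, i.e. |z| > 1 for every root.
Set 1 + (-0.085) z + (-0.002) z^2 = 0, i.e. a z^2 + b z + c = 0 with a = -0.002, b = -0.085, c = 1.
Discriminant D = b^2 - 4ac = (-0.085)^2 - 4*(-0.002)*1 = 0.007225 - (-0.008) = 0.015225.
D >= 0, so the roots are real: z = (-b +/- sqrt(D)) / (2a) = (0.085 +/- 0.12339) / (-0.004).
  z_1 = (0.085 + 0.12339) / (-0.004) = -52.0974,   |z_1| = 52.0974.
  z_2 = (0.085 - 0.12339) / (-0.004) = 9.5974,   |z_2| = 9.5974.
Moduli of all roots: 52.0974, 9.5974.
All moduli strictly greater than 1? Yes.
Verdict: Invertible.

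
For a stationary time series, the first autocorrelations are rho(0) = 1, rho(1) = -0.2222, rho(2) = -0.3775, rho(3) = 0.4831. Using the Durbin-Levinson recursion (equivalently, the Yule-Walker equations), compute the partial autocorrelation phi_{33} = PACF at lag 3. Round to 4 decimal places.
\phi_{33} = 0.3449

The PACF at lag k is phi_{kk}, the last component of the solution
to the Yule-Walker system G_k phi = r_k where
  (G_k)_{ij} = rho(|i - j|), (r_k)_i = rho(i), i,j = 1..k.
Equivalently, Durbin-Levinson gives phi_{kk} iteratively:
  phi_{11} = rho(1)
  phi_{kk} = [rho(k) - sum_{j=1..k-1} phi_{k-1,j} rho(k-j)]
            / [1 - sum_{j=1..k-1} phi_{k-1,j} rho(j)],
  phi_{k,j} = phi_{k-1,j} - phi_{kk} phi_{k-1,k-j},  j = 1..k-1.
Step k = 1:
  phi_11 = rho(1) = -0.2222.
Step k = 2:
  phi_22 = [rho(2) - phi_11 rho(1)] / [1 - phi_11 rho(1)] = [-0.3775 - (-0.2222)(-0.2222)] / [1 - (-0.2222)(-0.2222)]
         = -0.42687284 / 0.95062716 = -0.449043.
  Update: phi_21 = phi_11 - phi_22 phi_11 = -0.2222 - (-0.449043)(-0.2222) = -0.321977.
Step k = 3:
  phi_33 = [rho(3) - phi_21 rho(2) - phi_22 rho(1)] / [1 - phi_21 rho(1) - phi_22 rho(2)]
    numerator   = 0.4831 - (-0.321977)(-0.3775) - (-0.449043)(-0.2222) = 0.26177608
    denominator = 1 - (-0.321977)(-0.2222) - (-0.449043)(-0.3775) = 0.75894273
  phi_33 = 0.26177608 / 0.75894273 = 0.3449.
Therefore phi_{33} = 0.3449.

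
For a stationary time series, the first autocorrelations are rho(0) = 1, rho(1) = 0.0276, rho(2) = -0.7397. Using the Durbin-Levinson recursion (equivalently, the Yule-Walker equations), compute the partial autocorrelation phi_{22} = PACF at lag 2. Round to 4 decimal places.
\phi_{22} = -0.7410

The PACF at lag k is phi_{kk}, the last component of the solution
to the Yule-Walker system G_k phi = r_k where
  (G_k)_{ij} = rho(|i - j|), (r_k)_i = rho(i), i,j = 1..k.
Equivalently, Durbin-Levinson gives phi_{kk} iteratively:
  phi_{11} = rho(1)
  phi_{kk} = [rho(k) - sum_{j=1..k-1} phi_{k-1,j} rho(k-j)]
            / [1 - sum_{j=1..k-1} phi_{k-1,j} rho(j)],
  phi_{k,j} = phi_{k-1,j} - phi_{kk} phi_{k-1,k-j},  j = 1..k-1.
Step k = 1:
  phi_11 = rho(1) = 0.0276.
Step k = 2:
  phi_22 = [rho(2) - phi_11 rho(1)] / [1 - phi_11 rho(1)] = [-0.7397 - (0.0276)(0.0276)] / [1 - (0.0276)(0.0276)]
         = -0.74046176 / 0.99923824 = -0.741.
Therefore phi_{22} = -0.7410.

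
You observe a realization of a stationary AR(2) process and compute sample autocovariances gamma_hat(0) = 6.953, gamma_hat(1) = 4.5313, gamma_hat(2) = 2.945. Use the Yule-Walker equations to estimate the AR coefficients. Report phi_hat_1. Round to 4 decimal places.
\hat\phi_{1} = 0.6530

The Yule-Walker equations for an AR(p) process read, in matrix form,
  Gamma_p phi = r_p,   with   (Gamma_p)_{ij} = gamma(|i - j|),
                       (r_p)_i = gamma(i),   i,j = 1..p.
Substitute the sample gammas (Toeplitz matrix and right-hand side of size 2):
  Gamma_p = [[6.953, 4.5313], [4.5313, 6.953]]
  r_p     = [4.5313, 2.945]
Written out:
  6.953 phi_1 + 4.5313 phi_2 = 4.5313
  4.5313 phi_1 + 6.953 phi_2 = 2.945
Solve by Cramer's rule:
  det = gamma(0)^2 - gamma(1)^2 = (6.953)^2 - (4.5313)^2 = 48.344209 - 20.53267969 = 27.81152931
  phi_hat_1 = [gamma(1) gamma(0) - gamma(1) gamma(2)] / det = [(4.5313)(6.953) - (4.5313)(2.945)] / 27.81152931 = 18.1614504 / 27.81152931 = 0.653
  phi_hat_2 = [gamma(0) gamma(2) - gamma(1)^2] / det = [(6.953)(2.945) - (4.5313)^2] / 27.81152931 = -0.05609469 / 27.81152931 = -0.002
So phi_hat = [0.6530, -0.0020].
Therefore phi_hat_1 = 0.6530.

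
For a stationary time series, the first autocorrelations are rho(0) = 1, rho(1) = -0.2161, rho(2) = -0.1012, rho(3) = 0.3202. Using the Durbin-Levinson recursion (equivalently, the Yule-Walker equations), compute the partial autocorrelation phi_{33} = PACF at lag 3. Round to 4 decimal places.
\phi_{33} = 0.2810

The PACF at lag k is phi_{kk}, the last component of the solution
to the Yule-Walker system G_k phi = r_k where
  (G_k)_{ij} = rho(|i - j|), (r_k)_i = rho(i), i,j = 1..k.
Equivalently, Durbin-Levinson gives phi_{kk} iteratively:
  phi_{11} = rho(1)
  phi_{kk} = [rho(k) - sum_{j=1..k-1} phi_{k-1,j} rho(k-j)]
            / [1 - sum_{j=1..k-1} phi_{k-1,j} rho(j)],
  phi_{k,j} = phi_{k-1,j} - phi_{kk} phi_{k-1,k-j},  j = 1..k-1.
Step k = 1:
  phi_11 = rho(1) = -0.2161.
Step k = 2:
  phi_22 = [rho(2) - phi_11 rho(1)] / [1 - phi_11 rho(1)] = [-0.1012 - (-0.2161)(-0.2161)] / [1 - (-0.2161)(-0.2161)]
         = -0.14789921 / 0.95330079 = -0.155144.
  Update: phi_21 = phi_11 - phi_22 phi_11 = -0.2161 - (-0.155144)(-0.2161) = -0.249627.
Step k = 3:
  phi_33 = [rho(3) - phi_21 rho(2) - phi_22 rho(1)] / [1 - phi_21 rho(1) - phi_22 rho(2)]
    numerator   = 0.3202 - (-0.249627)(-0.1012) - (-0.155144)(-0.2161) = 0.26141109
    denominator = 1 - (-0.249627)(-0.2161) - (-0.155144)(-0.1012) = 0.93035507
  phi_33 = 0.26141109 / 0.93035507 = 0.281.
Therefore phi_{33} = 0.2810.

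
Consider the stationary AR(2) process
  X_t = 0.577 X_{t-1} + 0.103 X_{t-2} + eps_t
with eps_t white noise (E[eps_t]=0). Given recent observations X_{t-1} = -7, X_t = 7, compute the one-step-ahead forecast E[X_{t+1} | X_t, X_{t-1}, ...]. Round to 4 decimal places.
E[X_{t+1} \mid \mathcal F_t] = 3.3180

For an AR(p) model X_t = c + sum_i phi_i X_{t-i} + eps_t, the
one-step-ahead conditional mean is
  E[X_{t+1} | X_t, ...] = c + sum_i phi_i X_{t+1-i}.
Substitute known values:
  E[X_{t+1} | ...] = (0.577) * (7) + (0.103) * (-7)
                   = 3.3180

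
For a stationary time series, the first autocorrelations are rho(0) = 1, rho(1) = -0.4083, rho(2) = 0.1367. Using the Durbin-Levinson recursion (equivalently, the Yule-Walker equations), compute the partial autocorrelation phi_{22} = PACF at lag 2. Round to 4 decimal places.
\phi_{22} = -0.0360

The PACF at lag k is phi_{kk}, the last component of the solution
to the Yule-Walker system G_k phi = r_k where
  (G_k)_{ij} = rho(|i - j|), (r_k)_i = rho(i), i,j = 1..k.
Equivalently, Durbin-Levinson gives phi_{kk} iteratively:
  phi_{11} = rho(1)
  phi_{kk} = [rho(k) - sum_{j=1..k-1} phi_{k-1,j} rho(k-j)]
            / [1 - sum_{j=1..k-1} phi_{k-1,j} rho(j)],
  phi_{k,j} = phi_{k-1,j} - phi_{kk} phi_{k-1,k-j},  j = 1..k-1.
Step k = 1:
  phi_11 = rho(1) = -0.4083.
Step k = 2:
  phi_22 = [rho(2) - phi_11 rho(1)] / [1 - phi_11 rho(1)] = [0.1367 - (-0.4083)(-0.4083)] / [1 - (-0.4083)(-0.4083)]
         = -0.03000889 / 0.83329111 = -0.036.
Therefore phi_{22} = -0.0360.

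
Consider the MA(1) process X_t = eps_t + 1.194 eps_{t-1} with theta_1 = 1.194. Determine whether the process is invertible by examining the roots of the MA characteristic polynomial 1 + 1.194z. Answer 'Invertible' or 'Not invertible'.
\text{Not invertible}

The MA(q) characteristic polynomial is P(z) = 1 + 1.194z.
Invertibility requires all roots to lie outside the unit circle, i.e. |z| > 1 for every root.
This is linear in z: 1 + (1.194) z = 0  =>  z = -1/(1.194) = -0.837521,  |z| = 0.837521.
Moduli of all roots: 0.8375.
All moduli strictly greater than 1? No.
Verdict: Not invertible.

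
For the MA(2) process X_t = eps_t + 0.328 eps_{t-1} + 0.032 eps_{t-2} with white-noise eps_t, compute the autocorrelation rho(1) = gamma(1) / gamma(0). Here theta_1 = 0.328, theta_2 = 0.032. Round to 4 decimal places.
\rho(1) = 0.3053

For an MA(q) process with theta_0 = 1, the autocovariance is
  gamma(k) = sigma^2 * sum_{i=0..q-k} theta_i * theta_{i+k},
and rho(k) = gamma(k) / gamma(0). Sigma^2 cancels.
  numerator   = (1)*(0.328) + (0.328)*(0.032) = 0.338496.
  denominator = (1)^2 + (0.328)^2 + (0.032)^2 = 1.108608.
  rho(1) = 0.338496 / 1.108608 = 0.3053.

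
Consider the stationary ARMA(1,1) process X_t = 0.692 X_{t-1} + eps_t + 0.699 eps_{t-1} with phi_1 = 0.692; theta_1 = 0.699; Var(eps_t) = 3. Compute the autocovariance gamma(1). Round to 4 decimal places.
\gamma(1) = 11.8808

Multiply the model equation by X_{t-k} and take expectations. With theta_0 = psi_0 = 1 and psi_j the MA(infinity) weights, this gives
  gamma(k) - sum_i phi_i gamma(k-i) = c_k,
  c_k = sigma^2 * sum_{j=k..q} theta_j psi_{j-k}   (c_k = 0 for k > q),
using gamma(-m) = gamma(m).
psi-weights needed (psi_j = theta_j + sum_i phi_i psi_{j-i}):
  psi_1 = theta_1 + phi_1 = 0.699 + (0.692) = 1.391
Right-hand sides:
  c_0 = sigma^2 (1 + theta_1 psi_1) = 3 * (1 + (0.699)(1.391)) = 3 * 1.972309 = 5.916927
  c_1 = sigma^2 theta_1 = 3 * (0.699) = 2.097
  c_2 = 0
Equations for k = 0 and k = 1 (AR order 1):
  gamma(0) = phi_1 gamma(1) + c_0
  gamma(1) = phi_1 gamma(0) + c_1
Substituting the second into the first: gamma(0) (1 - phi_1^2) = c_0 + phi_1 c_1, so
  gamma(0) = (c_0 + phi_1 c_1) / (1 - phi_1^2) = (5.916927 + (0.692)(2.097)) / (1 - (0.692)^2) = 7.368051 / 0.521136 = 14.138442.
  gamma(1) = phi_1 gamma(0) + c_1 = (0.692)(14.138442) + (2.097) = 11.880802.
Therefore gamma(1) = 11.8808 (to 4 decimal places).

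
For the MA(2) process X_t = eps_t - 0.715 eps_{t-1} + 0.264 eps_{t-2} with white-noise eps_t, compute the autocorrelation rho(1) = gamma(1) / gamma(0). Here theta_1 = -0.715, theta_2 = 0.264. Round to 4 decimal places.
\rho(1) = -0.5717

For an MA(q) process with theta_0 = 1, the autocovariance is
  gamma(k) = sigma^2 * sum_{i=0..q-k} theta_i * theta_{i+k},
and rho(k) = gamma(k) / gamma(0). Sigma^2 cancels.
  numerator   = (1)*(-0.715) + (-0.715)*(0.264) = -0.90376.
  denominator = (1)^2 + (-0.715)^2 + (0.264)^2 = 1.580921.
  rho(1) = -0.90376 / 1.580921 = -0.5717.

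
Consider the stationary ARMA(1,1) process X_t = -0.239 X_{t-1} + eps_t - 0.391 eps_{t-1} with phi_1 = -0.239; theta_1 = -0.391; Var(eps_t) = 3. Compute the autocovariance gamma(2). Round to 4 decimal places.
\gamma(2) = 0.5238

Multiply the model equation by X_{t-k} and take expectations. With theta_0 = psi_0 = 1 and psi_j the MA(infinity) weights, this gives
  gamma(k) - sum_i phi_i gamma(k-i) = c_k,
  c_k = sigma^2 * sum_{j=k..q} theta_j psi_{j-k}   (c_k = 0 for k > q),
using gamma(-m) = gamma(m).
psi-weights needed (psi_j = theta_j + sum_i phi_i psi_{j-i}):
  psi_1 = theta_1 + phi_1 = -0.391 + (-0.239) = -0.63
Right-hand sides:
  c_0 = sigma^2 (1 + theta_1 psi_1) = 3 * (1 + (-0.391)(-0.63)) = 3 * 1.24633 = 3.73899
  c_1 = sigma^2 theta_1 = 3 * (-0.391) = -1.173
  c_2 = 0
Equations for k = 0 and k = 1 (AR order 1):
  gamma(0) = phi_1 gamma(1) + c_0
  gamma(1) = phi_1 gamma(0) + c_1
Substituting the second into the first: gamma(0) (1 - phi_1^2) = c_0 + phi_1 c_1, so
  gamma(0) = (c_0 + phi_1 c_1) / (1 - phi_1^2) = (3.73899 + (-0.239)(-1.173)) / (1 - (-0.239)^2) = 4.019337 / 0.942879 = 4.262834.
  gamma(1) = phi_1 gamma(0) + c_1 = (-0.239)(4.262834) + (-1.173) = -2.191817.
For k = 2 (> q): gamma(2) = phi_1 gamma(1) = (-0.239)(-2.191817) = 0.523844.
Therefore gamma(2) = 0.5238 (to 4 decimal places).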